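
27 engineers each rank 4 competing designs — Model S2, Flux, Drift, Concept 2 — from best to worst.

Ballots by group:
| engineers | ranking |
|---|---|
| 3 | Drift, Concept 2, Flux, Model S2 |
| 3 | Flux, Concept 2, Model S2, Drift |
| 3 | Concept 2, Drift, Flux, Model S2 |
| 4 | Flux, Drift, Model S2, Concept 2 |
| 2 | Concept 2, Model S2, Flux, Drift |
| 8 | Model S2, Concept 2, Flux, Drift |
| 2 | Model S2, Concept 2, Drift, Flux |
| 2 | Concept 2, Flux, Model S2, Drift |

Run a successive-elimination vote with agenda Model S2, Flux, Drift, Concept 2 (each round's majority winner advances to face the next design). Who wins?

Concept 2

Round 1: Model S2 vs Flux — 12–15, Flux advances.
Round 2: Flux vs Drift — 19–8, Flux advances.
Round 3: Flux vs Concept 2 — 7–20, Concept 2 advances.
Concept 2 survives the agenda.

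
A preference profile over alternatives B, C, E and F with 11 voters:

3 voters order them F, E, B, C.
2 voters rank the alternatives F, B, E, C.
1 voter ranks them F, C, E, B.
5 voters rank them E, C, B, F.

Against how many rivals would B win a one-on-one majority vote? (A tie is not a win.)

0

B against each rival (11 voters):
B vs C: C, 6–5.
B–E: E 9–2.
B vs F: B is ranked higher on 5 ballots, F on 6. F wins 6–5.
B beats no one; loses to C, E, F — 0 pairwise wins.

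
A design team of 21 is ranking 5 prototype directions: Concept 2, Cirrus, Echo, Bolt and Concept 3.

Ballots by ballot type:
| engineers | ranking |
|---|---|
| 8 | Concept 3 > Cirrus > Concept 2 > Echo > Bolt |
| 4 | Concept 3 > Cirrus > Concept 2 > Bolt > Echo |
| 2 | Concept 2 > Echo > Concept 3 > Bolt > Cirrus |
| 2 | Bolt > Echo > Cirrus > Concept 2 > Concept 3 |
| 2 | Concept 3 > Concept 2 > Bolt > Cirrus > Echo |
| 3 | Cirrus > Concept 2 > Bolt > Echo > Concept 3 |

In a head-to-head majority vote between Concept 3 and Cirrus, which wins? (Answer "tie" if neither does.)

Concept 3

Ballots ranking Concept 3 above Cirrus: 8 + 4 + 2 + 2 = 16.
Ballots ranking Cirrus above Concept 3: 21 − 16 = 5.
Concept 3 wins the head-to-head 16–5.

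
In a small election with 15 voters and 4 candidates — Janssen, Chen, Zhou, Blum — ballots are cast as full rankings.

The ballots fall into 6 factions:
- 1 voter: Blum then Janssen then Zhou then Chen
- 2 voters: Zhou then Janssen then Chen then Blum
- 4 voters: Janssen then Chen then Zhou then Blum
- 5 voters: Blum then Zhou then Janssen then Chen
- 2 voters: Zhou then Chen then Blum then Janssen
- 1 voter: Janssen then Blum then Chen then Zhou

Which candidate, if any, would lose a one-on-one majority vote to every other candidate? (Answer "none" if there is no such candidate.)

none

Pairwise majorities:
Janssen vs Chen: 1+2+4+5+1 = 13 for Janssen, 2 for Chen — Janssen by 13–2.
Janssen vs Zhou: Zhou wins 9–6.
Janssen vs Blum: Blum, 8–7.
Chen vs Zhou: Chen is ranked higher on 4+1 = 5 ballots, Zhou on 10. Zhou wins 10–5.
Chen vs Blum: 2+4+2 = 8 for Chen, 7 for Blum — Chen by 8–7.
Zhou vs Blum: Zhou is ranked higher on 2+4+2 = 8 ballots, Blum on 7. Zhou wins 8–7.
Each candidate has at least one pairwise win (Janssen beats Chen; Chen beats Blum; Zhou beats Janssen; Blum beats Janssen) — no Condorcet loser.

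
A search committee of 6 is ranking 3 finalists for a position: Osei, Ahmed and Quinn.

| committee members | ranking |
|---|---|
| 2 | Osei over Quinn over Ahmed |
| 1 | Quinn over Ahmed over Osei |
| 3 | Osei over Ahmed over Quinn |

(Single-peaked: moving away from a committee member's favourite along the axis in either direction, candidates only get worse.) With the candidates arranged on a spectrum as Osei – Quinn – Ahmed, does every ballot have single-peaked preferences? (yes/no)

Axis positions: Osei=1, Quinn=2, Ahmed=3.
Ballot type 1 (peak Osei at position 1): ranking walks positions 1-2-3, expanding outward from the peak — single-peaked.
Ballot type 2 (peak Quinn at position 2): ranking walks positions 2-3-1, expanding outward from the peak — single-peaked.
Ballot type 3: ranking walks positions 1-3-2; Ahmed is ranked above Quinn even though Quinn lies between Ahmed and the peak Osei on the axis — preferences dip and rise again. Not single-peaked.
Ballot type 3 violates single-peakedness, so the profile is not single-peaked on this axis.

no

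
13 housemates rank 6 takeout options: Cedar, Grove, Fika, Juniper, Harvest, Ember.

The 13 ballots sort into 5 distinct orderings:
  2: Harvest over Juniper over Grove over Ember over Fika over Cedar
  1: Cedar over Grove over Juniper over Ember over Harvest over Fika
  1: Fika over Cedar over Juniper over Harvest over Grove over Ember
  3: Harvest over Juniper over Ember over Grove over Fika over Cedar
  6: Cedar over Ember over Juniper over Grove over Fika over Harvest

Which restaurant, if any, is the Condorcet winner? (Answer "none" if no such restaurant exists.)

Check each pair by majority over 13 ballots:
Cedar vs Grove: 1+1+6 = 8 for Cedar, 5 for Grove — Cedar by 8–5.
Cedar vs Fika: Cedar preferred on 1+6 = 7 ballots; Cedar wins 7–6.
Cedar vs Juniper: Cedar preferred on 1+1+6 = 8 ballots; Cedar wins 8–5.
Cedar vs Harvest: 8 to 5, Cedar.
Cedar vs Ember: Cedar is ranked higher on 1+1+6 = 8 ballots, Ember on 5. Cedar wins 8–5.
Grove vs Fika: 12 to 1, Grove.
Grove vs Juniper: Grove preferred on 1 ballot; Juniper wins 12–1.
Grove vs Harvest: Grove preferred on 1+6 = 7 ballots; Grove wins 7–6.
Grove vs Ember: Grove is ranked higher on 2+1+1 = 4 ballots, Ember on 9. Ember wins 9–4.
Fika vs Juniper: 1 for Fika, 12 for Juniper — Juniper by 12–1.
Fika vs Harvest: 7 to 6, Fika.
Fika vs Ember: 1 for Fika, 12 for Ember — Ember by 12–1.
Juniper vs Harvest: Juniper is ranked higher on 1+1+6 = 8 ballots, Harvest on 5. Juniper wins 8–5.
Juniper vs Ember: Juniper preferred on 2+1+1+3 = 7 ballots; Juniper wins 7–6.
Harvest vs Ember: 6 to 7, Ember.
Only Cedar has no losses; Cedar is the Condorcet winner.

Cedar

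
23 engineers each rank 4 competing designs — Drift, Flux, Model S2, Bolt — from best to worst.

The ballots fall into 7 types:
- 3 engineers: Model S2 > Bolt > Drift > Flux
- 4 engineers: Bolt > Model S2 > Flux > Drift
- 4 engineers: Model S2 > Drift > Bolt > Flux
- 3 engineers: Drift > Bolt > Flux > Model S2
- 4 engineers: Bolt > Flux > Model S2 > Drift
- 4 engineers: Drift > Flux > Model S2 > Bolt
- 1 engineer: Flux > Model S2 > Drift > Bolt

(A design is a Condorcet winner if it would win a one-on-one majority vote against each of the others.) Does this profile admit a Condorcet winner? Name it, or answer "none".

Head-to-head results (23 engineers):
Drift vs Flux: 3+4+3+4 = 14 for Drift, 9 for Flux — Drift by 14–9.
Drift vs Model S2: Drift is ranked higher on 3+4 = 7 ballots, Model S2 on 16. Model S2 wins 16–7.
Drift vs Bolt: Drift is ranked higher on 4+3+4+1 = 12 ballots, Bolt on 11. Drift wins 12–11.
Flux vs Model S2: Flux is ranked higher on 3+4+4+1 = 12 ballots, Model S2 on 11. Flux wins 12–11.
Flux–Bolt: Bolt 18–5.
Model S2 vs Bolt: Model S2, 12–11.
Each design drops at least one matchup (Drift loses to Model S2; Flux loses to Drift; Model S2 loses to Flux; Bolt loses to Drift); the cycle Drift → Flux → Model S2 → Drift rules out a Condorcet winner.

none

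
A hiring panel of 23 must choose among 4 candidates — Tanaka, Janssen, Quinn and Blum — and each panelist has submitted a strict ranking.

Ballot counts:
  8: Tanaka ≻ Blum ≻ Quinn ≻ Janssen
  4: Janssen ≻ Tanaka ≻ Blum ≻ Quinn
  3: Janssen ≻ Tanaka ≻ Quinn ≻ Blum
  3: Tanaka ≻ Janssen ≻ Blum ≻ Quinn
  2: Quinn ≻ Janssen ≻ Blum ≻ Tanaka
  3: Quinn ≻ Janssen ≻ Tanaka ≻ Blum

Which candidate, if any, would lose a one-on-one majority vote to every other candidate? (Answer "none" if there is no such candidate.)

none

Head-to-head results (23 committee members):
Tanaka vs Janssen: Tanaka is ranked higher on 8+3 = 11 ballots, Janssen on 12. Janssen wins 12–11.
Tanaka vs Quinn: Tanaka is ranked higher on 8+4+3+3 = 18 ballots, Quinn on 5. Tanaka wins 18–5.
Tanaka vs Blum: Tanaka, 21–2.
Janssen vs Quinn: Janssen is ranked higher on 4+3+3 = 10 ballots, Quinn on 13. Quinn wins 13–10.
Janssen vs Blum: Janssen wins 15–8.
Quinn vs Blum: Blum wins 15–8.
Every candidate wins at least one matchup (Tanaka beats Quinn; Janssen beats Tanaka; Quinn beats Janssen; Blum beats Quinn), so there is no Condorcet loser.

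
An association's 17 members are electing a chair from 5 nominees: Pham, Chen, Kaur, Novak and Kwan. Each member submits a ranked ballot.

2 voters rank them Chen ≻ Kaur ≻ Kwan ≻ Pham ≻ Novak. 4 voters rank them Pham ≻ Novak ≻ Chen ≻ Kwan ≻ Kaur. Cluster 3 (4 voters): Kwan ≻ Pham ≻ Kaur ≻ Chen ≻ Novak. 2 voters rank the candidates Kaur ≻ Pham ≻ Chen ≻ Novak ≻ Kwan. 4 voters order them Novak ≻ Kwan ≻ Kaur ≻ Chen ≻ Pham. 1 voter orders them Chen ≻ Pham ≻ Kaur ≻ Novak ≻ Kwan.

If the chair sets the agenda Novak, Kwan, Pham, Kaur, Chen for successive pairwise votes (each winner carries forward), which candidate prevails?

Pham

Round 1: Novak vs Kwan — 11–6, Novak advances.
Round 2: Novak vs Pham — 4–13, Pham advances.
Round 3: Pham vs Kaur — 9–8, Pham advances.
Round 4: Pham vs Chen — 10–7, Pham advances.
The agenda winner is Pham.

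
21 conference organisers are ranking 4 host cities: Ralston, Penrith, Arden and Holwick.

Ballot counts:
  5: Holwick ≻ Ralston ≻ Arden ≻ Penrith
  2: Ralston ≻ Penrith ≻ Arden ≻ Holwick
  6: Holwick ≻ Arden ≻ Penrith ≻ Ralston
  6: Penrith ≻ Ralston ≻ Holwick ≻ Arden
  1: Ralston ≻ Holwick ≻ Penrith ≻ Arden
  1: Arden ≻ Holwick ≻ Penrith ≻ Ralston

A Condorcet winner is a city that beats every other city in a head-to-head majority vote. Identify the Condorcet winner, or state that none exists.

Holwick

Head-to-head results (21 organisers):
Ralston–Penrith: Penrith 13–8.
Ralston vs Arden: Ralston, 14–7.
Ralston–Holwick: Holwick 12–9.
Penrith vs Arden: Arden wins 12–9.
Penrith vs Holwick: Holwick, 13–8.
Arden vs Holwick: Holwick, 18–3.
Holwick beats each of Ralston, Penrith, Arden — Holwick is the Condorcet winner.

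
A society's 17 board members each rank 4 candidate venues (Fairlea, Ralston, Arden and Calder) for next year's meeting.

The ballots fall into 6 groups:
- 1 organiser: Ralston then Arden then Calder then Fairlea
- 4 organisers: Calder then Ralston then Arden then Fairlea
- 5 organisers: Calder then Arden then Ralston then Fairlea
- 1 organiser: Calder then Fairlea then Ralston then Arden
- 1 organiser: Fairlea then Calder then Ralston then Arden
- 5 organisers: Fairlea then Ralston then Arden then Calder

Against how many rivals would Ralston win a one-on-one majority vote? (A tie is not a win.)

Ralston against each rival (17 organisers):
Ralston–Fairlea: Ralston 10–7.
Ralston vs Arden: Ralston preferred on 1+4+1+1+5 = 12 ballots; Ralston wins 12–5.
Ralston–Calder: Calder 11–6.
Ralston beats Fairlea, Arden; loses to Calder — 2 pairwise wins.

2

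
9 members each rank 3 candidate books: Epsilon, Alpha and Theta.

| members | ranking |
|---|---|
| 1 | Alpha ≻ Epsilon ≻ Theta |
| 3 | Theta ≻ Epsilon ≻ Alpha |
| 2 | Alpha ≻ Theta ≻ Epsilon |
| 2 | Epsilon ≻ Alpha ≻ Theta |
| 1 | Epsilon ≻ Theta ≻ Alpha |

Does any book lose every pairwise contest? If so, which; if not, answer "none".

none

Head-to-head results (9 members):
Epsilon vs Alpha: Epsilon, 6–3.
Epsilon vs Theta: Theta, 5–4.
Alpha vs Theta: Alpha is ranked higher on 1+2+2 = 5 ballots, Theta on 4. Alpha wins 5–4.
Each book has at least one pairwise win (Epsilon beats Alpha; Alpha beats Theta; Theta beats Epsilon) — no Condorcet loser.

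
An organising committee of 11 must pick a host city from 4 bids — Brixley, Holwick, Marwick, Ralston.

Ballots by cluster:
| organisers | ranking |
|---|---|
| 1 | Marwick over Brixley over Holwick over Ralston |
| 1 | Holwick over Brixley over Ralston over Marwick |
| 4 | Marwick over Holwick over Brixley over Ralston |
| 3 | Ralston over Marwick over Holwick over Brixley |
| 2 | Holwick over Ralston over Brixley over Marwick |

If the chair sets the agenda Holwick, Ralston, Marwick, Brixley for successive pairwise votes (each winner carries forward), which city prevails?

Marwick

Round 1: Holwick vs Ralston — 8–3, Holwick advances.
Round 2: Holwick vs Marwick — 3–8, Marwick advances.
Round 3: Marwick vs Brixley — 8–3, Marwick advances.
Marwick survives the agenda.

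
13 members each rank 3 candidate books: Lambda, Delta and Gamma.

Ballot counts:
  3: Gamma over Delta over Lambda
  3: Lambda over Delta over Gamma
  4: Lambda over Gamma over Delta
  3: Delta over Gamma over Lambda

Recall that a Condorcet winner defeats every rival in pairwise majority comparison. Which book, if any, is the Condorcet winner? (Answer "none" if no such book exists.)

Pairwise majorities:
Lambda vs Delta: 3+4 = 7 for Lambda, 6 for Delta — Lambda by 7–6.
Lambda vs Gamma: Lambda is ranked higher on 3+4 = 7 ballots, Gamma on 6. Lambda wins 7–6.
Delta vs Gamma: Delta is ranked higher on 3+3 = 6 ballots, Gamma on 7. Gamma wins 7–6.
Only Lambda has no losses; Lambda is the Condorcet winner.

Lambda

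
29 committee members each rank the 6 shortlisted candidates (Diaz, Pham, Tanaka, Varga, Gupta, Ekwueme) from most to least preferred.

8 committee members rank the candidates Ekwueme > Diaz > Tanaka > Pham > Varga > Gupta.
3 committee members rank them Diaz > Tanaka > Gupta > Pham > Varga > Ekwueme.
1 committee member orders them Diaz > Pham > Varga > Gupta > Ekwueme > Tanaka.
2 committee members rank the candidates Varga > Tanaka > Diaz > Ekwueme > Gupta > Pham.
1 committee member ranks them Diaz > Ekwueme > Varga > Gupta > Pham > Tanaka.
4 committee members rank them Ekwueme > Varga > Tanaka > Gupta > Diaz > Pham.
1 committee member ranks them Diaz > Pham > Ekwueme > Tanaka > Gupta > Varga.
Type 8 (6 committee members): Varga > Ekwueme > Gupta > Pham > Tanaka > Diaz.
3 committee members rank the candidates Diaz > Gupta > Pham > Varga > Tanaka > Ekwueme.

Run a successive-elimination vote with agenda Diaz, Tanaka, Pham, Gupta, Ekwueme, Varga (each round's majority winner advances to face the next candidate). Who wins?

Round 1: Diaz vs Tanaka — 17–12, Diaz advances.
Round 2: Diaz vs Pham — 23–6, Diaz advances.
Round 3: Diaz vs Gupta — 19–10, Diaz advances.
Round 4: Diaz vs Ekwueme — 11–18, Ekwueme advances.
Round 5: Ekwueme vs Varga — 14–15, Varga advances.
The agenda winner is Varga.

Varga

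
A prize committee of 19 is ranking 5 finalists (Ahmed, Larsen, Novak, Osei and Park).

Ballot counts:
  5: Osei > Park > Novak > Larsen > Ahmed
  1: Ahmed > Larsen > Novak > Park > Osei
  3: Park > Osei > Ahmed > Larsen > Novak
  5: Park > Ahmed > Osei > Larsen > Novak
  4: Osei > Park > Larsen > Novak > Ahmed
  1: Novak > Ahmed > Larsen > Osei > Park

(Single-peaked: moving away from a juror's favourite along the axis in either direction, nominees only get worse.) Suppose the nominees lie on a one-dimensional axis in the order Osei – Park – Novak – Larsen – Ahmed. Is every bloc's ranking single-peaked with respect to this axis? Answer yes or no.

Axis positions: Osei=1, Park=2, Novak=3, Larsen=4, Ahmed=5.
Bloc 1 (peak Osei at position 1): ranking walks positions 1-2-3-4-5, expanding outward from the peak — single-peaked.
Bloc 2 (peak Ahmed at position 5): ranking walks positions 5-4-3-2-1, expanding outward from the peak — single-peaked.
Bloc 3: ranking walks positions 2-1-5-4-3; Ahmed is ranked above Novak even though Novak lies between Ahmed and the peak Park on the axis — preferences dip and rise again. Not single-peaked.
Bloc 4: ranking walks positions 2-5-1-4-3; Ahmed is ranked above Novak even though Novak lies between Ahmed and the peak Park on the axis — preferences dip and rise again. Not single-peaked.
Bloc 5: ranking walks positions 1-2-4-3-5; Larsen is ranked above Novak even though Novak lies between Larsen and the peak Osei on the axis — preferences dip and rise again. Not single-peaked.
Bloc 6: ranking walks positions 3-5-4-1-2; Ahmed is ranked above Larsen even though Larsen lies between Ahmed and the peak Novak on the axis — preferences dip and rise again. Not single-peaked.
Bloc 3 violates single-peakedness, so the profile is not single-peaked on this axis.

no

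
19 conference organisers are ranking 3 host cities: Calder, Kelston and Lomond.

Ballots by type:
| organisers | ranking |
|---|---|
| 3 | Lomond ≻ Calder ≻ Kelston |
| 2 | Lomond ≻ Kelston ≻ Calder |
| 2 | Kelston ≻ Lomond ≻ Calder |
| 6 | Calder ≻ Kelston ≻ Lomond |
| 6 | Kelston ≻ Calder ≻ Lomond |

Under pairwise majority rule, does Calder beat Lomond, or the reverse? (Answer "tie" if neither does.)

Ballots ranking Calder above Lomond: 6 + 6 = 12.
Ballots ranking Lomond above Calder: 19 − 12 = 7.
Calder wins the head-to-head 12–7.

Calder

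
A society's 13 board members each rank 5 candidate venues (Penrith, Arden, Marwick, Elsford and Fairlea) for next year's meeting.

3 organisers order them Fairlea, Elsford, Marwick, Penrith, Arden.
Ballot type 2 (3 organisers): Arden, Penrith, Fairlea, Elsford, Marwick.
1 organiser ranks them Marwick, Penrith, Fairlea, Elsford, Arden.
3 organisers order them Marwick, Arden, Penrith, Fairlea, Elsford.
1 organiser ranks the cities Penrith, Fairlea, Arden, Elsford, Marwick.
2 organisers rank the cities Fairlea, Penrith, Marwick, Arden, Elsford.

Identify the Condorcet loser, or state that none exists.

none

Pairwise majorities:
Penrith vs Arden: 7 to 6, Penrith.
Penrith vs Marwick: Marwick wins 7–6.
Penrith vs Elsford: Penrith is ranked higher on 3+1+3+1+2 = 10 ballots, Elsford on 3. Penrith wins 10–3.
Penrith vs Fairlea: Penrith is ranked higher on 3+1+3+1 = 8 ballots, Fairlea on 5. Penrith wins 8–5.
Arden vs Marwick: Marwick wins 9–4.
Arden vs Elsford: 9 to 4, Arden.
Arden vs Fairlea: Fairlea wins 7–6.
Marwick vs Elsford: Elsford, 7–6.
Marwick–Fairlea: Fairlea 9–4.
Elsford vs Fairlea: Elsford preferred on 0 ballots; Fairlea wins 13–0.
No city is winless: Penrith beats Arden; Arden beats Elsford; Marwick beats Penrith; Elsford beats Marwick; Fairlea beats Arden. There is no Condorcet loser.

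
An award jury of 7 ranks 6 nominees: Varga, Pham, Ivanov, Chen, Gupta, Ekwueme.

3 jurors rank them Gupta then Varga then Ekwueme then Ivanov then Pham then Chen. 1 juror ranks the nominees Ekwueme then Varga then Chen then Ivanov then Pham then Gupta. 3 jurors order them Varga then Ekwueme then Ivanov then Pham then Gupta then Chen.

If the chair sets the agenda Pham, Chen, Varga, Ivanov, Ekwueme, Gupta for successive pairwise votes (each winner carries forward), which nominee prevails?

Varga

Round 1: Pham vs Chen — 6–1, Pham advances.
Round 2: Pham vs Varga — 0–7, Varga advances.
Round 3: Varga vs Ivanov — 7–0, Varga advances.
Round 4: Varga vs Ekwueme — 6–1, Varga advances.
Round 5: Varga vs Gupta — 4–3, Varga advances.
The agenda winner is Varga.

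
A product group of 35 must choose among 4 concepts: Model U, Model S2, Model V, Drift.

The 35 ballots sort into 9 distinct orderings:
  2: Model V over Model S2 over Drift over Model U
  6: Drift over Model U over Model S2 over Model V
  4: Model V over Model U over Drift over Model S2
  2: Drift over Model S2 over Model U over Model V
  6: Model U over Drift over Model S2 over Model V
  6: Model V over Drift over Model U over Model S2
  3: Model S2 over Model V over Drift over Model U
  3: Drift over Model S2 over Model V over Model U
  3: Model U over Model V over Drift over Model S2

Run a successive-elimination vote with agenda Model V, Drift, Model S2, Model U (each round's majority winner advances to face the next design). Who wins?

Model U

Round 1: Model V vs Drift — 18–17, Model V advances.
Round 2: Model V vs Model S2 — 15–20, Model S2 advances.
Round 3: Model S2 vs Model U — 10–25, Model U advances.
The agenda winner is Model U.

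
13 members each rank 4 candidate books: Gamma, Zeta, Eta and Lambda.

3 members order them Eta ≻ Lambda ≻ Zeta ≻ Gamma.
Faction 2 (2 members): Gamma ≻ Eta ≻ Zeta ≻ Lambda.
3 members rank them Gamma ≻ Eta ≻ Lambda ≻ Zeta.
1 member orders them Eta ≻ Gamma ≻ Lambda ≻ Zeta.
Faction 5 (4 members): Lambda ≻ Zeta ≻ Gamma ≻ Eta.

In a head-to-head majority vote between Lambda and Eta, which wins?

Eta

Ballots ranking Lambda above Eta: 4.
Ballots ranking Eta above Lambda: 13 − 4 = 9.
Eta wins the head-to-head 9–4.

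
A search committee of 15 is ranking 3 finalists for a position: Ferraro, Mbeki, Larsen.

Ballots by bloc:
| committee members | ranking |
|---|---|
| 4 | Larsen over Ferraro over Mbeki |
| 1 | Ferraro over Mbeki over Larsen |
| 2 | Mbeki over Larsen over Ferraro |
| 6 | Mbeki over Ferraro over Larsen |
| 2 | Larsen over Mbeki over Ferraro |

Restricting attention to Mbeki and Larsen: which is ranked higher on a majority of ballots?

Ballots ranking Mbeki above Larsen: 1 + 2 + 6 = 9.
Ballots ranking Larsen above Mbeki: 15 − 9 = 6.
Mbeki wins the head-to-head 9–6.

Mbeki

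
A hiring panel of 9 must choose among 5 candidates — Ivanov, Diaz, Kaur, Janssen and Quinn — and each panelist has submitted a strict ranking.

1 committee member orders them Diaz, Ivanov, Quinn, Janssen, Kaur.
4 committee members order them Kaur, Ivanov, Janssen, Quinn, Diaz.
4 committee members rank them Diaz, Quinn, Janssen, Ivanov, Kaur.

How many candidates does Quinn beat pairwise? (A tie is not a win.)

2

Quinn against each rival (9 committee members):
Quinn vs Ivanov: Quinn preferred on 4 ballots; Ivanov wins 5–4.
Quinn vs Diaz: Diaz wins 5–4.
Quinn vs Kaur: 1+4 = 5 for Quinn, 4 for Kaur — Quinn by 5–4.
Quinn vs Janssen: 5 to 4, Quinn.
Quinn beats Kaur, Janssen; loses to Ivanov, Diaz — 2 pairwise wins.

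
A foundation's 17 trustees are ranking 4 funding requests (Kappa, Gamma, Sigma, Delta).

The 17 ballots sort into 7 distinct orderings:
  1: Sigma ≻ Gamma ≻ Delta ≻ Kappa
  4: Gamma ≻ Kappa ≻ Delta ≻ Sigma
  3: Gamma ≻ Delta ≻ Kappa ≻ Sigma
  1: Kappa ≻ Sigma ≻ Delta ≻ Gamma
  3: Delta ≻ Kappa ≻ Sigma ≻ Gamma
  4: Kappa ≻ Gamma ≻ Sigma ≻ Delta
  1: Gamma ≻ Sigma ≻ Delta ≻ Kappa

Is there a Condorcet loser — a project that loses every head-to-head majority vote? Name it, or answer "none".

Sigma

Head-to-head results (17 reviewers):
Kappa vs Gamma: Gamma, 9–8.
Kappa vs Sigma: Kappa preferred on 4+3+1+3+4 = 15 ballots; Kappa wins 15–2.
Kappa vs Delta: Kappa wins 9–8.
Gamma vs Sigma: Gamma is ranked higher on 4+3+4+1 = 12 ballots, Sigma on 5. Gamma wins 12–5.
Gamma–Delta: Gamma 13–4.
Sigma vs Delta: 7 to 10, Delta.
Only Sigma has no wins; Sigma is the Condorcet loser.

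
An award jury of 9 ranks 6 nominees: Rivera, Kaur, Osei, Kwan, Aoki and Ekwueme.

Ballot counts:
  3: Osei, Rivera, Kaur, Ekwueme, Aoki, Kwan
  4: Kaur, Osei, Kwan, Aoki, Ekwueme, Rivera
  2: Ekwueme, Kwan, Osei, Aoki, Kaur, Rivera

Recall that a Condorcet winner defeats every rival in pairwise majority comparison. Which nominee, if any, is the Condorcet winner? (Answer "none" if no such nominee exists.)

Osei

Check each pair by majority over 9 ballots:
Rivera vs Kaur: Rivera is ranked higher on 3 ballots, Kaur on 6. Kaur wins 6–3.
Rivera vs Osei: Rivera is ranked higher on 0 ballots, Osei on 9. Osei wins 9–0.
Rivera vs Kwan: Rivera preferred on 3 ballots; Kwan wins 6–3.
Rivera vs Aoki: Rivera preferred on 3 ballots; Aoki wins 6–3.
Rivera vs Ekwueme: 3 for Rivera, 6 for Ekwueme — Ekwueme by 6–3.
Kaur vs Osei: 4 for Kaur, 5 for Osei — Osei by 5–4.
Kaur vs Kwan: 3+4 = 7 for Kaur, 2 for Kwan — Kaur by 7–2.
Kaur vs Aoki: 3+4 = 7 for Kaur, 2 for Aoki — Kaur by 7–2.
Kaur vs Ekwueme: Kaur is ranked higher on 3+4 = 7 ballots, Ekwueme on 2. Kaur wins 7–2.
Osei vs Kwan: 7 to 2, Osei.
Osei vs Aoki: 9 to 0, Osei.
Osei vs Ekwueme: 7 to 2, Osei.
Kwan vs Aoki: 6 to 3, Kwan.
Kwan vs Ekwueme: 4 for Kwan, 5 for Ekwueme — Ekwueme by 5–4.
Aoki vs Ekwueme: Aoki is ranked higher on 4 ballots, Ekwueme on 5. Ekwueme wins 5–4.
Osei defeats every rival head-to-head and is the Condorcet winner.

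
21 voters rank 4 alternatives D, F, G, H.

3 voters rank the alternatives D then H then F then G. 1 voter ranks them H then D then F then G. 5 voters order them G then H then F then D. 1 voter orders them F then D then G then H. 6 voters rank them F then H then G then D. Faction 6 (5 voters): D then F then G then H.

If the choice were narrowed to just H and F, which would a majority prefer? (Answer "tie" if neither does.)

F

Ballots ranking H above F: 3 + 1 + 5 = 9.
Ballots ranking F above H: 21 − 9 = 12.
F wins the head-to-head 12–9.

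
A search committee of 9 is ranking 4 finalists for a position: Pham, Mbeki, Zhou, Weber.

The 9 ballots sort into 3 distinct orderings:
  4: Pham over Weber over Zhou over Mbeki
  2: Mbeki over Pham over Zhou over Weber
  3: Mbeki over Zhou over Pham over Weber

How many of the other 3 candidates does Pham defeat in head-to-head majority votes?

Pham against each rival (9 committee members):
Pham vs Mbeki: Mbeki wins 5–4.
Pham–Zhou: Pham 6–3.
Pham vs Weber: Pham is ranked higher on 4+2+3 = 9 ballots, Weber on 0. Pham wins 9–0.
Pham beats Zhou, Weber; loses to Mbeki — 2 pairwise wins.

2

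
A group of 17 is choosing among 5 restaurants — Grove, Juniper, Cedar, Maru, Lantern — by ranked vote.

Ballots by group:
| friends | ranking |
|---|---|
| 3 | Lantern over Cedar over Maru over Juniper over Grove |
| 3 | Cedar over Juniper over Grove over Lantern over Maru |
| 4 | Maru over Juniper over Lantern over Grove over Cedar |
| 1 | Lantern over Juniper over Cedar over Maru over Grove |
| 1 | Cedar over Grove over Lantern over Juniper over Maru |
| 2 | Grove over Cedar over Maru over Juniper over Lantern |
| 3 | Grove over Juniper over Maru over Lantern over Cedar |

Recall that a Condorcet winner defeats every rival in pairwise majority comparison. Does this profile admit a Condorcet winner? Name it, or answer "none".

Head-to-head results (17 friends):
Grove–Juniper: Juniper 11–6.
Grove–Cedar: Grove 9–8.
Grove–Maru: Grove 9–8.
Grove vs Lantern: Grove wins 9–8.
Juniper vs Cedar: Cedar, 9–8.
Juniper–Maru: Maru 9–8.
Juniper vs Lantern: Juniper wins 12–5.
Cedar–Maru: Cedar 10–7.
Cedar–Lantern: Lantern 11–6.
Maru–Lantern: Maru 9–8.
Every restaurant loses at least once (Grove loses to Juniper; Juniper loses to Cedar; Cedar loses to Grove; Maru loses to Grove; Lantern loses to Grove). The majority relation contains the cycle Grove → Cedar → Juniper → Grove, so there is no Condorcet winner.

none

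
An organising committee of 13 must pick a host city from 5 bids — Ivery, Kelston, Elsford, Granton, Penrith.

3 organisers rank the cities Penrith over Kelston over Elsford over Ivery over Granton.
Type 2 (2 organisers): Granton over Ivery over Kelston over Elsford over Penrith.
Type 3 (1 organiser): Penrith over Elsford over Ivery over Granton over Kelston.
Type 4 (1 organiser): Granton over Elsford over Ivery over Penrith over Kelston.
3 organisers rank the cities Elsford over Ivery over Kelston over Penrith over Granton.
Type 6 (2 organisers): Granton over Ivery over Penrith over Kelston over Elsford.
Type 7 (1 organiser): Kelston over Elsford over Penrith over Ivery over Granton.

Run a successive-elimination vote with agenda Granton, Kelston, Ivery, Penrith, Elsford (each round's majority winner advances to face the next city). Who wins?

Elsford

Round 1: Granton vs Kelston — 6–7, Kelston advances.
Round 2: Kelston vs Ivery — 4–9, Ivery advances.
Round 3: Ivery vs Penrith — 8–5, Ivery advances.
Round 4: Ivery vs Elsford — 4–9, Elsford advances.
The agenda winner is Elsford.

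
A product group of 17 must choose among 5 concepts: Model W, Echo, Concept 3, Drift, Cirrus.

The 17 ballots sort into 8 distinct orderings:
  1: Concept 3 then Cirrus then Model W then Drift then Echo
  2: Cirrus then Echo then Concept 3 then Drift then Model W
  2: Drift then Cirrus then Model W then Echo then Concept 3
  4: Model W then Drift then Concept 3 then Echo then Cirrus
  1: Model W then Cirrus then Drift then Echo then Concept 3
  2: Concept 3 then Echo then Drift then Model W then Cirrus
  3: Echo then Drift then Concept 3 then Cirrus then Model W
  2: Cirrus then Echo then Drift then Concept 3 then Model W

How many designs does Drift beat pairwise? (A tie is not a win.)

3

Drift against each rival (17 engineers):
Drift–Model W: Drift 11–6.
Drift vs Echo: Drift is ranked higher on 1+2+4+1 = 8 ballots, Echo on 9. Echo wins 9–8.
Drift vs Concept 3: Drift, 12–5.
Drift–Cirrus: Drift 11–6.
Drift beats Model W, Concept 3, Cirrus; loses to Echo — 3 pairwise wins.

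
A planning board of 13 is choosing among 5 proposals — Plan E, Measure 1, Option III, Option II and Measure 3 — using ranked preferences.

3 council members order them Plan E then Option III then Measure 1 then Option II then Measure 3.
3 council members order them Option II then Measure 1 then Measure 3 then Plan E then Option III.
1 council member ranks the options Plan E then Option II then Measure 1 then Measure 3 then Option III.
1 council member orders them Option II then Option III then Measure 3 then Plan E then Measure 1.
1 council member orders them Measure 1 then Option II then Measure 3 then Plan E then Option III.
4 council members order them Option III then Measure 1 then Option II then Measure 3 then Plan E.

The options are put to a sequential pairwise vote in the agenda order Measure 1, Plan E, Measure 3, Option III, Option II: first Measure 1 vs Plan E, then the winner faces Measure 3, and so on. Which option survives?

Option III

Round 1: Measure 1 vs Plan E — 8–5, Measure 1 advances.
Round 2: Measure 1 vs Measure 3 — 12–1, Measure 1 advances.
Round 3: Measure 1 vs Option III — 5–8, Option III advances.
Round 4: Option III vs Option II — 7–6, Option III advances.
Option III survives the agenda.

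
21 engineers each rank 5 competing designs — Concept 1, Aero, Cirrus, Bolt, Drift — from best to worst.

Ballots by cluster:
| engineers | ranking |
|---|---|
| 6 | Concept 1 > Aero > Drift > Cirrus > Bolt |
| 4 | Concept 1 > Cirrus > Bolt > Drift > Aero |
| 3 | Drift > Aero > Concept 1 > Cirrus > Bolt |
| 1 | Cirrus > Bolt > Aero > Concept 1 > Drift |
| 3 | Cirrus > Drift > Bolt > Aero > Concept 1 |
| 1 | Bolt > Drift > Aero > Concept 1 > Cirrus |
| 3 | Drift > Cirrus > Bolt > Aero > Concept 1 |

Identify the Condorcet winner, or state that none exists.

none

Head-to-head results (21 engineers):
Concept 1 vs Aero: Concept 1 is ranked higher on 6+4 = 10 ballots, Aero on 11. Aero wins 11–10.
Concept 1 vs Cirrus: Concept 1 preferred on 6+4+3+1 = 14 ballots; Concept 1 wins 14–7.
Concept 1 vs Bolt: Concept 1 preferred on 6+4+3 = 13 ballots; Concept 1 wins 13–8.
Concept 1 vs Drift: Concept 1 preferred on 6+4+1 = 11 ballots; Concept 1 wins 11–10.
Aero–Cirrus: Cirrus 11–10.
Aero vs Bolt: Aero is ranked higher on 6+3 = 9 ballots, Bolt on 12. Bolt wins 12–9.
Aero vs Drift: Aero is ranked higher on 6+1 = 7 ballots, Drift on 14. Drift wins 14–7.
Cirrus vs Bolt: 20 to 1, Cirrus.
Cirrus vs Drift: 4+1+3 = 8 for Cirrus, 13 for Drift — Drift by 13–8.
Bolt vs Drift: Drift, 15–6.
Every design loses at least once (Concept 1 loses to Aero; Aero loses to Cirrus; Cirrus loses to Concept 1; Bolt loses to Concept 1; Drift loses to Concept 1). The majority relation contains the cycle Concept 1 → Cirrus → Aero → Concept 1, so there is no Condorcet winner.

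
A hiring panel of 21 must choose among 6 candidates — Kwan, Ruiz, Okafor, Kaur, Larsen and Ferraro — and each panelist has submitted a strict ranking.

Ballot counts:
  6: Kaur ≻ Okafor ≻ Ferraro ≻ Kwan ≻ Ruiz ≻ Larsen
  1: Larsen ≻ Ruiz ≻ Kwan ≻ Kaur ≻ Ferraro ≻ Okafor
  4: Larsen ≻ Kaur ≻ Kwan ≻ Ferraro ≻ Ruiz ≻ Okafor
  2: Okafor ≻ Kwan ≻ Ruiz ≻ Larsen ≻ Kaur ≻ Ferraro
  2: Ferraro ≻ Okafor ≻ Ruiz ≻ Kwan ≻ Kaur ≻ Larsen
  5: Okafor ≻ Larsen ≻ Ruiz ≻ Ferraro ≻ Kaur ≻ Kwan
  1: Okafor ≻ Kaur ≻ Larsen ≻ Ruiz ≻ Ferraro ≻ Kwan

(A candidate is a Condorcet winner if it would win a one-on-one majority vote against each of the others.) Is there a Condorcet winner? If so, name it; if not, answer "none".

Check each pair by majority over 21 ballots:
Kwan vs Ruiz: Kwan is ranked higher on 6+4+2 = 12 ballots, Ruiz on 9. Kwan wins 12–9.
Kwan vs Okafor: 1+4 = 5 for Kwan, 16 for Okafor — Okafor by 16–5.
Kwan vs Kaur: 1+2+2 = 5 for Kwan, 16 for Kaur — Kaur by 16–5.
Kwan vs Larsen: Kwan is ranked higher on 6+2+2 = 10 ballots, Larsen on 11. Larsen wins 11–10.
Kwan vs Ferraro: 7 to 14, Ferraro.
Ruiz vs Okafor: 1+4 = 5 for Ruiz, 16 for Okafor — Okafor by 16–5.
Ruiz vs Kaur: 1+2+2+5 = 10 for Ruiz, 11 for Kaur — Kaur by 11–10.
Ruiz vs Larsen: 10 to 11, Larsen.
Ruiz vs Ferraro: 1+2+5+1 = 9 for Ruiz, 12 for Ferraro — Ferraro by 12–9.
Okafor vs Kaur: 2+2+5+1 = 10 for Okafor, 11 for Kaur — Kaur by 11–10.
Okafor vs Larsen: 16 to 5, Okafor.
Okafor vs Ferraro: 14 to 7, Okafor.
Kaur vs Larsen: 9 to 12, Larsen.
Kaur vs Ferraro: 6+1+4+2+1 = 14 for Kaur, 7 for Ferraro — Kaur by 14–7.
Larsen vs Ferraro: Larsen preferred on 1+4+2+5+1 = 13 ballots; Larsen wins 13–8.
No candidate is unbeaten: Kwan loses to Okafor; Ruiz loses to Kwan; Okafor loses to Kaur; Kaur loses to Larsen; Larsen loses to Okafor; Ferraro loses to Okafor. In particular Okafor beats Larsen beats Kaur beats Okafor is a majority cycle — no Condorcet winner exists.

none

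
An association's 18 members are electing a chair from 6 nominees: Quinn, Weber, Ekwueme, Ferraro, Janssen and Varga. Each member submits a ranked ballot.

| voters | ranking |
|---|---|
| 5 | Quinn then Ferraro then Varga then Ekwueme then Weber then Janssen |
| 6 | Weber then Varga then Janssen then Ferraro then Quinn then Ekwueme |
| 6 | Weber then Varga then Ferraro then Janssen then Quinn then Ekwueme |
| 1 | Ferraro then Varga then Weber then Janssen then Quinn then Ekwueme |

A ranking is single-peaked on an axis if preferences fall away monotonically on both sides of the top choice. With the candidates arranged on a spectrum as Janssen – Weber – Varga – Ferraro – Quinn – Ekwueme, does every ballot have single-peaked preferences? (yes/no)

Axis positions: Janssen=1, Weber=2, Varga=3, Ferraro=4, Quinn=5, Ekwueme=6.
Cluster 1 (peak Quinn at position 5): ranking walks positions 5-4-3-6-2-1, expanding outward from the peak — single-peaked.
Cluster 2 (peak Weber at position 2): ranking walks positions 2-3-1-4-5-6, expanding outward from the peak — single-peaked.
Cluster 3 (peak Weber at position 2): ranking walks positions 2-3-4-1-5-6, expanding outward from the peak — single-peaked.
Cluster 4 (peak Ferraro at position 4): ranking walks positions 4-3-2-1-5-6, expanding outward from the peak — single-peaked.
Every ranking is single-peaked on this axis.

yes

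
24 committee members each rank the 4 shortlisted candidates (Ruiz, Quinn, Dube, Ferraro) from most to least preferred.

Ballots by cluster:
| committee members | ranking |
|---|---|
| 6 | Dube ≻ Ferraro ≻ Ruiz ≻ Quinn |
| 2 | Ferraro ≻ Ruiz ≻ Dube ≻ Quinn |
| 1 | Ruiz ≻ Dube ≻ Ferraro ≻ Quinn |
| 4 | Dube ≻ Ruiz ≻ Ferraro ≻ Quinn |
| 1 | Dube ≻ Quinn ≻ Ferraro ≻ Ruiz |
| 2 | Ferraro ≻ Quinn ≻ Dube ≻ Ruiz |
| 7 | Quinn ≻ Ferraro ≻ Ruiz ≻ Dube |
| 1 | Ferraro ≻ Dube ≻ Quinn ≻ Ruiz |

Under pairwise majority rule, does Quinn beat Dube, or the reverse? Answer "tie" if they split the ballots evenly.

Dube

Ballots ranking Quinn above Dube: 2 + 7 = 9.
Ballots ranking Dube above Quinn: 24 − 9 = 15.
Dube wins the head-to-head 15–9.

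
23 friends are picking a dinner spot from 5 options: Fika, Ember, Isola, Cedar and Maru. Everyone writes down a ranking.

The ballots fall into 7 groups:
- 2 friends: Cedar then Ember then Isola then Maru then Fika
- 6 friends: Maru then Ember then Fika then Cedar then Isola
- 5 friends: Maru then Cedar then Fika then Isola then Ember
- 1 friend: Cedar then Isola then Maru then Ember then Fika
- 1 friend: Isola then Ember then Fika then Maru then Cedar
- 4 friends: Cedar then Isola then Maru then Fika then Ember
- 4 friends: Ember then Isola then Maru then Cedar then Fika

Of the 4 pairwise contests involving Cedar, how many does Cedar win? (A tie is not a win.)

3

Cedar against each rival (23 friends):
Cedar–Fika: Cedar 16–7.
Cedar–Ember: Cedar 12–11.
Cedar vs Isola: Cedar is ranked higher on 2+6+5+1+4 = 18 ballots, Isola on 5. Cedar wins 18–5.
Cedar vs Maru: Cedar is ranked higher on 2+1+4 = 7 ballots, Maru on 16. Maru wins 16–7.
Cedar beats Fika, Ember, Isola; loses to Maru — 3 pairwise wins.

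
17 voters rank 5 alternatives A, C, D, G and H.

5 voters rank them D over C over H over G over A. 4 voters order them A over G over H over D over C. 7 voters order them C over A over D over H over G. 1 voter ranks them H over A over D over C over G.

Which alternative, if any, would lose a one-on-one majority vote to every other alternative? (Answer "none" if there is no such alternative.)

G

Pairwise majorities:
A vs C: A is ranked higher on 4+1 = 5 ballots, C on 12. C wins 12–5.
A vs D: 12 to 5, A.
A vs G: 12 to 5, A.
A vs H: A is ranked higher on 4+7 = 11 ballots, H on 6. A wins 11–6.
C vs D: C preferred on 7 ballots; D wins 10–7.
C–G: C 13–4.
C–H: C 12–5.
D vs G: D wins 13–4.
D vs H: D wins 12–5.
G–H: H 13–4.
Only G has no wins; G is the Condorcet loser.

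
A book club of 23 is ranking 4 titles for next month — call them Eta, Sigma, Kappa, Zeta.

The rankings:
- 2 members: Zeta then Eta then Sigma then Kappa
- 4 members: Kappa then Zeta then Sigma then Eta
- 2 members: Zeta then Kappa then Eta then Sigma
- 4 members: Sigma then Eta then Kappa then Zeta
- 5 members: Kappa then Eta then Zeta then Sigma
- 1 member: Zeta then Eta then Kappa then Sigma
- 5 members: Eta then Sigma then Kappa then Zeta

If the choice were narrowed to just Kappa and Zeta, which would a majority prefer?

Kappa

Ballots ranking Kappa above Zeta: 4 + 4 + 5 + 5 = 18.
Ballots ranking Zeta above Kappa: 23 − 18 = 5.
Kappa wins the head-to-head 18–5.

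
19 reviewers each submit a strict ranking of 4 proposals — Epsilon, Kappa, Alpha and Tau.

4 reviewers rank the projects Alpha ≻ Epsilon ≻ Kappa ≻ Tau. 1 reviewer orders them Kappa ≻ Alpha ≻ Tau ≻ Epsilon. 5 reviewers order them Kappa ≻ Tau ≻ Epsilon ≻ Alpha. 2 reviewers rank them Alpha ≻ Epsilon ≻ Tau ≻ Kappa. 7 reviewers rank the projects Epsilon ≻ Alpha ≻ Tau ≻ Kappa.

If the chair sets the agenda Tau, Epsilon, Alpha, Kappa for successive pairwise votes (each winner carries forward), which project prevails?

Epsilon

Round 1: Tau vs Epsilon — 6–13, Epsilon advances.
Round 2: Epsilon vs Alpha — 12–7, Epsilon advances.
Round 3: Epsilon vs Kappa — 13–6, Epsilon advances.
The agenda winner is Epsilon.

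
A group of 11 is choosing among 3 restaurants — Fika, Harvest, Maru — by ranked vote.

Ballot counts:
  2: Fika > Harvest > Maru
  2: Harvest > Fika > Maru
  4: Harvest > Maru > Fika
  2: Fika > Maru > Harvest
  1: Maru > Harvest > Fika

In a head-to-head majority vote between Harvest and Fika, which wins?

Harvest

Ballots ranking Harvest above Fika: 2 + 4 + 1 = 7.
Ballots ranking Fika above Harvest: 11 − 7 = 4.
Harvest wins the head-to-head 7–4.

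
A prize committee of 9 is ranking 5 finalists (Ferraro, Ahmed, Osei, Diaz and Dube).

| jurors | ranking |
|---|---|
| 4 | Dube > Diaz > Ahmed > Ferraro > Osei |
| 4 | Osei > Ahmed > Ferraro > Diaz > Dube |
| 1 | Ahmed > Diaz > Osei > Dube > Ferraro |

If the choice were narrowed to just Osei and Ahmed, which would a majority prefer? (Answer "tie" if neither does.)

Ballots ranking Osei above Ahmed: 4.
Ballots ranking Ahmed above Osei: 9 − 4 = 5.
Ahmed wins the head-to-head 5–4.

Ahmed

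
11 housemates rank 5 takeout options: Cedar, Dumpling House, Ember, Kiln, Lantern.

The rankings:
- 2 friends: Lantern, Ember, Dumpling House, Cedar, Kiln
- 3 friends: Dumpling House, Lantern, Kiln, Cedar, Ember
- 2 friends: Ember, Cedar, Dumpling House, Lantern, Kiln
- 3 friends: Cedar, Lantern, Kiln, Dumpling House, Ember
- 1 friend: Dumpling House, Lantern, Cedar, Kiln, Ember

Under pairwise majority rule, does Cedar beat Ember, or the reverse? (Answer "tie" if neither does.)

Ballots ranking Cedar above Ember: 3 + 3 + 1 = 7.
Ballots ranking Ember above Cedar: 11 − 7 = 4.
Cedar wins the head-to-head 7–4.

Cedar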